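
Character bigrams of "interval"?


Word: "interval" (length 8)
Number of bigrams = 8 - 2 + 1 = 7
  Position 0: "in"
  Position 1: "nt"
  Position 2: "te"
  Position 3: "er"
  Position 4: "rv"
  Position 5: "va"
  Position 6: "al"
Bigrams = "in", "nt", "te", "er", "rv", "va", "al"


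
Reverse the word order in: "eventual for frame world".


Original: "eventual for frame world"
Words (1..n): eventual | for | frame | world
Reversed (n..1): world | frame | for | eventual
Result = "world frame for eventual"


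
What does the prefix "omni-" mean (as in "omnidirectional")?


Prefix: omni-
Example: omnidirectional (omni- + directional)
Meaning = all


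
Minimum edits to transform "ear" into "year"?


Word 1: "ear" (length 3)
Word 2: "year" (length 4)
One optimal edit sequence (insert/delete/substitute each cost 1):
  1. insert 'y'  (+1)
  2. keep 'e'
  3. keep 'a'
  4. keep 'r'
Total edit operations: 1
Edit distance = 1


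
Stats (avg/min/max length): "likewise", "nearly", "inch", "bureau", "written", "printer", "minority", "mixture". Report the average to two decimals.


Lengths: "likewise"=8, "nearly"=6, "inch"=4, "bureau"=6, "written"=7, "printer"=7, "minority"=8, "mixture"=7
Sum = 53, Count = 8
Average = 53/8 = 6.63
= avg=6.63, min=4, max=8


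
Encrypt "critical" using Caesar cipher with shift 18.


Word: "critical"
Shift: 18
Each letter → (letter + shift) mod 26:
  'c' (2) + 18 = 20 → 'u'
  'r' (17) + 18 = 9 → 'j'
  'i' (8) + 18 = 0 → 'a'
  't' (19) + 18 = 11 → 'l'
  'i' (8) + 18 = 0 → 'a'
  'c' (2) + 18 = 20 → 'u'
  'a' (0) + 18 = 18 → 's'
  'l' (11) + 18 = 3 → 'd'
Result = "ujalausd"


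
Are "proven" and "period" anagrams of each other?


Word 1: "proven" → sorted: enoprv
Word 2: "period" → sorted: deiopr
Same letters? enoprv != deiopr
Anagram = No


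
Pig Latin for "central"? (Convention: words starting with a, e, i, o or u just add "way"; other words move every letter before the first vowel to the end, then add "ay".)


Word: "central"
Starts with consonant(s) → move to end, add 'ay'
Consonant cluster: "c"
Pig Latin = "entralcay"


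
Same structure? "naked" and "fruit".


Pattern of "naked": [0, 1, 2, 3, 4]
Pattern of "fruit": [0, 1, 2, 3, 4]
Patterns match
Same pattern = Yes


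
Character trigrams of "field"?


Word: "field" (length 5)
Number of trigrams = 5 - 3 + 1 = 3
  Position 0: "fie"
  Position 1: "iel"
  Position 2: "eld"
Trigrams = "fie", "iel", "eld"


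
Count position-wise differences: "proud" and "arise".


Comparing character by character (same length = 5):
  Pos 0: 'p' vs 'a' !=
  Pos 1: 'r' vs 'r' =
  Pos 2: 'o' vs 'i' !=
  Pos 3: 'u' vs 's' !=
  Pos 4: 'd' vs 'e' !=
Hamming distance = 4


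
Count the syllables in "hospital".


Word: "hospital"
Syllable breakdown: hos / pi / tal
Counting: 3 parts
= 3 syllables


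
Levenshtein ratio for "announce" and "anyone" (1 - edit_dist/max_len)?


Word 1: "announce" (length 8)
Word 2: "anyone" (length 6)
One optimal edit sequence:
  1. keep 'a'
  2. keep 'n'
  3. substitute 'n' -> 'y'  (+1)
  4. keep 'o'
  5. delete 'u'  (+1)
  6. keep 'n'
  7. delete 'c'  (+1)
  8. keep 'e'
Edit distance = 3
Max length = max(8, 6) = 8
Similarity = 1 - 3/8
= 0.6250


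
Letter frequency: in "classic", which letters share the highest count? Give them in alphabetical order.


Word: "classic"
Letter counts:
  'a': 1
  'c': 2
  'i': 1
  'l': 1
  's': 2
Maximum count = 2
Most frequent = 'c', 's' (2 times each)


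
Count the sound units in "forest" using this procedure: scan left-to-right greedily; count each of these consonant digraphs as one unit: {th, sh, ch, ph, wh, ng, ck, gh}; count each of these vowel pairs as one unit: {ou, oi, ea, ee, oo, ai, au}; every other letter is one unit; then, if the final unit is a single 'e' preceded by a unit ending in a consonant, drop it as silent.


Word: "forest" (6 letters)
Left-to-right scan:
  1. 'f' (letter)
  2. 'o' (letter)
  3. 'r' (letter)
  4. 'e' (letter)
  5. 's' (letter)
  6. 't' (letter)
Units from scan: 6
Sound units = 6 units


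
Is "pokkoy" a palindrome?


Word: "pokkoy"
Reversed: "yokkop"
Forward == Backward? pokkoy != yokkop
Palindrome = No


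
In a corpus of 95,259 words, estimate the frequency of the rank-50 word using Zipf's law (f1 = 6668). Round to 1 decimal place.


Zipf's law: f(r) = f(1) / r
f(1) = 6668
f(50) = 6668 / 50
= 133.4 occurrences


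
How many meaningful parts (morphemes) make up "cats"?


Word: "cats"
Morphemes: cat + -s
Each morpheme carries meaning
= 2 morphemes


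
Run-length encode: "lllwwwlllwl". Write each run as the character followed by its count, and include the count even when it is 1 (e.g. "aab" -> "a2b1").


String: "lllwwwlllwl"
Scanning for consecutive runs:
  'l' x 3
  'w' x 3
  'l' x 3
  'w' x 1
  'l' x 1
RLE = "l3w3l3w1l1"


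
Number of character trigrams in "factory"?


Word: "factory" (length 7)
Number of 3-grams = length - 3 + 1 = 7 - 3 + 1
= 5


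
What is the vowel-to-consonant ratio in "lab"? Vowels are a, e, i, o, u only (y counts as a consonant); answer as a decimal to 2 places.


Word: "lab"
Vowels (a,e,i,o,u): 1
Consonants: 2
Ratio = 1/2
= 0.50


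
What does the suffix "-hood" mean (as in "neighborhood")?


Suffix: -hood
Example: neighborhood (neighbor + -hood)
Meaning = state / condition


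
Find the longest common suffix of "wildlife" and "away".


Word 1: "wildlife"
Word 2: "away"
Comparing from end:
  Pos -1: 'e' != 'y' (stop)
LCS = "" (length 0)


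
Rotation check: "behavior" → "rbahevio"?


Word: "behavior", Candidate: "rbahevio"
Method: check if candidate is substring of word+word
"behaviorbehavior" contains "rbahevio"? No
Is rotation = No


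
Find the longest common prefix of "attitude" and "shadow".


Word 1: "attitude"
Word 2: "shadow"
Comparing from start:
  Pos 0: 'a' != 's' (stop)
LCP = "" (length 0)


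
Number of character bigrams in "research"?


Word: "research" (length 8)
Number of 2-grams = length - 2 + 1 = 8 - 2 + 1
= 7


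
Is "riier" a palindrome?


Word: "riier"
Reversed: "reiir"
Forward == Backward? riier != reiir
Palindrome = No


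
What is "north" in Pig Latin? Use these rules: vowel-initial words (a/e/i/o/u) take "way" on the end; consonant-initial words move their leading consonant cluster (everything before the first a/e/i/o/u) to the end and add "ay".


Word: "north"
Starts with consonant(s) → move to end, add 'ay'
Consonant cluster: "n"
Pig Latin = "orthnay"


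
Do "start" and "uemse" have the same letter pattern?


Pattern of "start": [0, 1, 2, 3, 1]
Pattern of "uemse": [0, 1, 2, 3, 1]
Patterns match
Same pattern = Yes


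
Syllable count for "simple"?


Word: "simple"
Syllable breakdown: sim | ple
Counting: 2 parts
= 2 syllables


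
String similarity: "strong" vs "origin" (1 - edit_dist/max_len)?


Word 1: "strong" (length 6)
Word 2: "origin" (length 6)
One optimal edit sequence:
  1. substitute 's' -> 'o'  (+1)
  2. substitute 't' -> 'r'  (+1)
  3. substitute 'r' -> 'i'  (+1)
  4. substitute 'o' -> 'g'  (+1)
  5. substitute 'n' -> 'i'  (+1)
  6. substitute 'g' -> 'n'  (+1)
Edit distance = 6
Max length = max(6, 6) = 6
Similarity = 1 - 6/6
= 0.0000


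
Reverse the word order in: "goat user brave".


Original: "goat user brave"
Words (1..n): goat | user | brave
Reversed (n..1): brave | user | goat
Result = "brave user goat"


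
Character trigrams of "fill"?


Word: "fill" (length 4)
Number of trigrams = 4 - 3 + 1 = 2
  Position 0: "fil"
  Position 1: "ill"
Trigrams = "fil", "ill"


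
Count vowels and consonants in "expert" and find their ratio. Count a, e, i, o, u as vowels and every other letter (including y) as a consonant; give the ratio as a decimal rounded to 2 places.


Word: "expert"
Vowels (a,e,i,o,u): 2
Consonants: 4
Ratio = 2/4
= 0.50


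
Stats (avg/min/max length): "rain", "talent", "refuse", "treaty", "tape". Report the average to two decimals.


Lengths: "rain"=4, "talent"=6, "refuse"=6, "treaty"=6, "tape"=4
Sum = 26, Count = 5
Average = 26/5 = 5.20
= avg=5.20, min=4, max=6


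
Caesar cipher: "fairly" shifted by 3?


Word: "fairly"
Shift: 3
Each letter → (letter + shift) mod 26:
  'f' (5) + 3 = 8 → 'i'
  'a' (0) + 3 = 3 → 'd'
  'i' (8) + 3 = 11 → 'l'
  'r' (17) + 3 = 20 → 'u'
  'l' (11) + 3 = 14 → 'o'
  'y' (24) + 3 = 1 → 'b'
Result = "idluob"


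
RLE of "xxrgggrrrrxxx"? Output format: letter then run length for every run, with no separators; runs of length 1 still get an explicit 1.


String: "xxrgggrrrrxxx"
Scanning for consecutive runs:
  'x' x 2
  'r' x 1
  'g' x 3
  'r' x 4
  'x' x 3
RLE = "x2r1g3r4x3"


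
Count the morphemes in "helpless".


Word: "helpless"
Morphemes: help | -less
Each morpheme carries meaning
= 2 morphemes


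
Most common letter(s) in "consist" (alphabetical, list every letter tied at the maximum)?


Word: "consist"
Letter counts:
  'c': 1
  'i': 1
  'n': 1
  'o': 1
  's': 2
  't': 1
Maximum count = 2
Most frequent = 's' (2 times each)


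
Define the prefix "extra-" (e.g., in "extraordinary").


Prefix: extra-
Example: extraordinary (extra- + ordinary)
Meaning = beyond


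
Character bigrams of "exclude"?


Word: "exclude" (length 7)
Number of bigrams = 7 - 2 + 1 = 6
  Position 0: "ex"
  Position 1: "xc"
  Position 2: "cl"
  Position 3: "lu"
  Position 4: "ud"
  Position 5: "de"
Bigrams = "ex", "xc", "cl", "lu", "ud", "de"


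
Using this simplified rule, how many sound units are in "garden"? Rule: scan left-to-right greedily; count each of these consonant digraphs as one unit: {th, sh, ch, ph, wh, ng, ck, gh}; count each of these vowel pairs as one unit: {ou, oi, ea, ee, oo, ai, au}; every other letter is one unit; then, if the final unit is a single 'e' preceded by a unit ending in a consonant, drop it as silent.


Word: "garden" (6 letters)
Left-to-right scan:
  [1] 'g' (letter)
  [2] 'a' (letter)
  [3] 'r' (letter)
  [4] 'd' (letter)
  [5] 'e' (letter)
  [6] 'n' (letter)
Units from scan: 6
Sound units = 6 units


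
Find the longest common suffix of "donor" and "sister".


Word 1: "donor"
Word 2: "sister"
Comparing from end:
  Pos -1: 'r' == 'r'
  Pos -2: 'o' != 'e' (stop)
LCS = "r" (length 1)


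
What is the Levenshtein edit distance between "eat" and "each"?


Word 1: "eat" (length 3)
Word 2: "each" (length 4)
One optimal edit sequence (insert/delete/substitute each cost 1):
  1. keep 'e'
  2. keep 'a'
  3. insert 'c'  (+1)
  4. substitute 't' -> 'h'  (+1)
Total edit operations: 2
Edit distance = 2


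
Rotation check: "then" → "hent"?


Word: "then", Candidate: "hent"
Method: check if candidate is substring of word+word
"thenthen" contains "hent"? Yes
Is rotation = Yes


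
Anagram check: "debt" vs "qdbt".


Word 1: "debt" → sorted: bdet
Word 2: "qdbt" → sorted: bdqt
Same letters? bdet != bdqt
Anagram = No


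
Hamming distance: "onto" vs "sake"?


Comparing character by character (same length = 4):
  Pos 0: 'o' vs 's' !=
  Pos 1: 'n' vs 'a' !=
  Pos 2: 't' vs 'k' !=
  Pos 3: 'o' vs 'e' !=
Hamming distance = 4


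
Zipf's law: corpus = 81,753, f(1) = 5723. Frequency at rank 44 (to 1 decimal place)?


Zipf's law: f(r) = f(1) / r
f(1) = 5723
f(44) = 5723 / 44
= 130.1 occurrences


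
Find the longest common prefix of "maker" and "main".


Word 1: "maker"
Word 2: "main"
Comparing from start:
  Pos 0: 'm' == 'm'
  Pos 1: 'a' == 'a'
  Pos 2: 'k' != 'i' (stop)
LCP = "ma" (length 2)


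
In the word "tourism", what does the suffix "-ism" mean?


Suffix: -ism
As in: tourism -> tour + -ism
Meaning = belief / practice


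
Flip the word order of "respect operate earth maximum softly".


Original: "respect operate earth maximum softly"
Words (1..n): respect | operate | earth | maximum | softly
Reversed (n..1): softly | maximum | earth | operate | respect
Result = "softly maximum earth operate respect"


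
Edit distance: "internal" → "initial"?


Word 1: "internal" (length 8)
Word 2: "initial" (length 7)
One optimal edit sequence (insert/delete/substitute each cost 1):
  1. keep 'i'
  2. keep 'n'
  3. delete 't'  (+1)
  4. substitute 'e' -> 'i'  (+1)
  5. substitute 'r' -> 't'  (+1)
  6. substitute 'n' -> 'i'  (+1)
  7. keep 'a'
  8. keep 'l'
Total edit operations: 4
Edit distance = 4


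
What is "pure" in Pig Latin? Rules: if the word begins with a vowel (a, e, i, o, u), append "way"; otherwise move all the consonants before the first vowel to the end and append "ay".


Word: "pure"
Starts with consonant(s) → move to end, add 'ay'
Consonant cluster: "p"
Pig Latin = "urepay"


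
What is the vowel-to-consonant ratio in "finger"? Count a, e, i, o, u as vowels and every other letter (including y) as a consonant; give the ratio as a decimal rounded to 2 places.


Word: "finger"
Vowels (a,e,i,o,u): 2
Consonants: 4
Ratio = 2/4
= 0.50


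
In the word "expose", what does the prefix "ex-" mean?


Prefix: ex-
As in: expose -> ex- + pose
Meaning = out / former


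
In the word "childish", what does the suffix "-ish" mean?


Suffix: -ish
As in: childish -> child + -ish
Meaning = somewhat / having the qualities of


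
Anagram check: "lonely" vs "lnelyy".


Word 1: "lonely" → sorted: ellnoy
Word 2: "lnelyy" → sorted: ellnyy
Same letters? ellnoy != ellnyy
Anagram = No


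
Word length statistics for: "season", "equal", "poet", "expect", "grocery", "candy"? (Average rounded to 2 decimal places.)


Lengths: "season"=6, "equal"=5, "poet"=4, "expect"=6, "grocery"=7, "candy"=5
Sum = 33, Count = 6
Average = 33/6 = 5.50
= avg=5.50, min=4, max=7


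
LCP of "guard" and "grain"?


Word 1: "guard"
Word 2: "grain"
Comparing from start:
  Pos 0: 'g' == 'g'
  Pos 1: 'u' != 'r' (stop)
LCP = "g" (length 1)


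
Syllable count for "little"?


Word: "little"
Syllable breakdown: lit · tle
Counting: 2 parts
= 2 syllables


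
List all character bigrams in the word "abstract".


Word: "abstract" (length 8)
Number of bigrams = 8 - 2 + 1 = 7
  Position 0: "ab"
  Position 1: "bs"
  Position 2: "st"
  Position 3: "tr"
  Position 4: "ra"
  Position 5: "ac"
  Position 6: "ct"
Bigrams = "ab", "bs", "st", "tr", "ra", "ac", "ct"


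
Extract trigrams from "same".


Word: "same" (length 4)
Number of trigrams = 4 - 3 + 1 = 2
  Position 0: "sam"
  Position 1: "ame"
Trigrams = "sam", "ame"


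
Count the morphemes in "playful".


Word: "playful"
Morphemes: play | -ful
Each morpheme carries meaning
= 2 morphemes


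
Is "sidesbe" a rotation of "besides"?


Word: "besides", Candidate: "sidesbe"
Method: check if candidate is substring of word+word
"besidesbesides" contains "sidesbe"? Yes
Is rotation = Yes


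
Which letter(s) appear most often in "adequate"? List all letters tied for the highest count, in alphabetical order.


Word: "adequate"
Letter counts:
  'a': 2
  'd': 1
  'e': 2
  'q': 1
  't': 1
  'u': 1
Maximum count = 2
Most frequent = 'a', 'e' (2 times each)


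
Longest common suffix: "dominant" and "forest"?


Word 1: "dominant"
Word 2: "forest"
Comparing from end:
  Pos -1: 't' == 't'
  Pos -2: 'n' != 's' (stop)
LCS = "t" (length 1)


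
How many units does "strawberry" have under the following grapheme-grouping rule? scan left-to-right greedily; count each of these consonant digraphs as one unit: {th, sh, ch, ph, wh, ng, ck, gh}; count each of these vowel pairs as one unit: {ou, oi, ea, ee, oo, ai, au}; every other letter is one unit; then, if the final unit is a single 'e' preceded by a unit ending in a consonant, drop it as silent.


Word: "strawberry" (10 letters)
Left-to-right scan:
  (1) 's' (letter)
  (2) 't' (letter)
  (3) 'r' (letter)
  (4) 'a' (letter)
  (5) 'w' (letter)
  (6) 'b' (letter)
  (7) 'e' (letter)
  (8) 'r' (letter)
  (9) 'r' (letter)
  (10) 'y' (letter)
Units from scan: 10
Sound units = 10 units


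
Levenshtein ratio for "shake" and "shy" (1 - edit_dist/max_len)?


Word 1: "shake" (length 5)
Word 2: "shy" (length 3)
One optimal edit sequence:
  1. keep 's'
  2. keep 'h'
  3. delete 'a'  (+1)
  4. delete 'k'  (+1)
  5. substitute 'e' -> 'y'  (+1)
Edit distance = 3
Max length = max(5, 3) = 5
Similarity = 1 - 3/5
= 0.4000


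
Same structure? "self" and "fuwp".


Pattern of "self": [0, 1, 2, 3]
Pattern of "fuwp": [0, 1, 2, 3]
Patterns match
Same pattern = Yes


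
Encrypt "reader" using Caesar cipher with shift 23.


Word: "reader"
Shift: 23
Each letter → (letter + shift) mod 26:
  'r' (17) + 23 = 14 → 'o'
  'e' (4) + 23 = 1 → 'b'
  'a' (0) + 23 = 23 → 'x'
  'd' (3) + 23 = 0 → 'a'
  'e' (4) + 23 = 1 → 'b'
  'r' (17) + 23 = 14 → 'o'
Result = "obxabo"


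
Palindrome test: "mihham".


Word: "mihham"
Reversed: "mahhim"
Forward == Backward? mihham != mahhim
Palindrome = No


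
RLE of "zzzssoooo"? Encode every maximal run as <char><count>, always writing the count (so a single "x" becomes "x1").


String: "zzzssoooo"
Scanning for consecutive runs:
  'z' x 3
  's' x 2
  'o' x 4
RLE = "z3s2o4"


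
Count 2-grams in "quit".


Word: "quit" (length 4)
Number of 2-grams = length - 2 + 1 = 4 - 2 + 1
= 3


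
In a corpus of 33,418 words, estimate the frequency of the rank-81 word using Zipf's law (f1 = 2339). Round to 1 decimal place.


Zipf's law: f(r) = f(1) / r
f(1) = 2339
f(81) = 2339 / 81
= 28.9 occurrences


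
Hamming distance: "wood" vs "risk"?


Comparing character by character (same length = 4):
  Pos 0: 'w' vs 'r' !=
  Pos 1: 'o' vs 'i' !=
  Pos 2: 'o' vs 's' !=
  Pos 3: 'd' vs 'k' !=
Hamming distance = 4


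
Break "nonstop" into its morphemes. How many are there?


Word: "nonstop"
Morphemes: non- / stop
Each morpheme carries meaning
= 2 morphemes


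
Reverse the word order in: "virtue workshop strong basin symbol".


Original: "virtue workshop strong basin symbol"
Words (1..n): virtue | workshop | strong | basin | symbol
Reversed (n..1): symbol | basin | strong | workshop | virtue
Result = "symbol basin strong workshop virtue"


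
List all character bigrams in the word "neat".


Word: "neat" (length 4)
Number of bigrams = 4 - 2 + 1 = 3
  Position 0: "ne"
  Position 1: "ea"
  Position 2: "at"
Bigrams = "ne", "ea", "at"


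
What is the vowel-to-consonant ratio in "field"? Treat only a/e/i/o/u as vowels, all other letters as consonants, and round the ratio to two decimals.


Word: "field"
Vowels (a,e,i,o,u): 2
Consonants: 3
Ratio = 2/3
= 0.67


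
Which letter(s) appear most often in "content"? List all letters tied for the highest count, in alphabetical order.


Word: "content"
Letter counts:
  'c': 1
  'e': 1
  'n': 2
  'o': 1
  't': 2
Maximum count = 2
Most frequent = 'n', 't' (2 times each)


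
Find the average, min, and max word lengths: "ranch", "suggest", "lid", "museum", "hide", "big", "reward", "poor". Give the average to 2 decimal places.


Lengths: "ranch"=5, "suggest"=7, "lid"=3, "museum"=6, "hide"=4, "big"=3, "reward"=6, "poor"=4
Sum = 38, Count = 8
Average = 38/8 = 4.75
= avg=4.75, min=3, max=7


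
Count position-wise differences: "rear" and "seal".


Comparing character by character (same length = 4):
  Pos 0: 'r' vs 's' !=
  Pos 1: 'e' vs 'e' =
  Pos 2: 'a' vs 'a' =
  Pos 3: 'r' vs 'l' !=
Hamming distance = 2


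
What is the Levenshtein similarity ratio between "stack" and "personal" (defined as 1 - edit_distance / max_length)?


Word 1: "stack" (length 5)
Word 2: "personal" (length 8)
One optimal edit sequence:
  1. insert 'p'  (+1)
  2. insert 'e'  (+1)
  3. insert 'r'  (+1)
  4. keep 's'
  5. substitute 't' -> 'o'  (+1)
  6. substitute 'a' -> 'n'  (+1)
  7. substitute 'c' -> 'a'  (+1)
  8. substitute 'k' -> 'l'  (+1)
Edit distance = 7
Max length = max(5, 8) = 8
Similarity = 1 - 7/8
= 0.1250


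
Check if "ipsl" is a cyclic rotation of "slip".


Word: "slip", Candidate: "ipsl"
Method: check if candidate is substring of word+word
"slipslip" contains "ipsl"? Yes
Is rotation = Yes


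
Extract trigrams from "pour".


Word: "pour" (length 4)
Number of trigrams = 4 - 3 + 1 = 2
  Position 0: "pou"
  Position 1: "our"
Trigrams = "pou", "our"


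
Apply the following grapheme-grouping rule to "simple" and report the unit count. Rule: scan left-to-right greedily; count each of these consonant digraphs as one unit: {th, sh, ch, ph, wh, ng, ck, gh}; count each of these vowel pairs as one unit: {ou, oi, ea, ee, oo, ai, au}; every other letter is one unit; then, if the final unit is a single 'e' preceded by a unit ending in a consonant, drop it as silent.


Word: "simple" (6 letters)
Left-to-right scan:
  1. 's' (letter)
  2. 'i' (letter)
  3. 'm' (letter)
  4. 'p' (letter)
  5. 'l' (letter)
  6. 'e' (letter)
Units from scan: 6
Final unit is 'e' after a consonant -> drop as silent (-1)
Sound units = 5 units


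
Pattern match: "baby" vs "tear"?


Pattern of "baby": [0, 1, 0, 2]
Pattern of "tear": [0, 1, 2, 3]
Patterns do not match
Same pattern = No


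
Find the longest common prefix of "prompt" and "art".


Word 1: "prompt"
Word 2: "art"
Comparing from start:
  Pos 0: 'p' != 'a' (stop)
LCP = "" (length 0)


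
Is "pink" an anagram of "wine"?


Word 1: "wine" → sorted: einw
Word 2: "pink" → sorted: iknp
Same letters? einw != iknp
Anagram = No


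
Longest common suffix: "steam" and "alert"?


Word 1: "steam"
Word 2: "alert"
Comparing from end:
  Pos -1: 'm' != 't' (stop)
LCS = "" (length 0)


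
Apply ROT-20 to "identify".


Word: "identify"
Shift: 20
Each letter → (letter + shift) mod 26:
  'i' (8) + 20 = 2 → 'c'
  'd' (3) + 20 = 23 → 'x'
  'e' (4) + 20 = 24 → 'y'
  'n' (13) + 20 = 7 → 'h'
  't' (19) + 20 = 13 → 'n'
  'i' (8) + 20 = 2 → 'c'
  'f' (5) + 20 = 25 → 'z'
  'y' (24) + 20 = 18 → 's'
Result = "cxyhnczs"


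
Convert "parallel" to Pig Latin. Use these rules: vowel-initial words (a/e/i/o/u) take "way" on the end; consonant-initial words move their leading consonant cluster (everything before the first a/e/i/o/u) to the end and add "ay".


Word: "parallel"
Starts with consonant(s) → move to end, add 'ay'
Consonant cluster: "p"
Pig Latin = "arallelpay"


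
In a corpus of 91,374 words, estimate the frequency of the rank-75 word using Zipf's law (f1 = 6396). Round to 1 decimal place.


Zipf's law: f(r) = f(1) / r
f(1) = 6396
f(75) = 6396 / 75
= 85.3 occurrences


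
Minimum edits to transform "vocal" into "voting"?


Word 1: "vocal" (length 5)
Word 2: "voting" (length 6)
One optimal edit sequence (insert/delete/substitute each cost 1):
  1. keep 'v'
  2. keep 'o'
  3. insert 't'  (+1)
  4. substitute 'c' -> 'i'  (+1)
  5. substitute 'a' -> 'n'  (+1)
  6. substitute 'l' -> 'g'  (+1)
Total edit operations: 4
Edit distance = 4


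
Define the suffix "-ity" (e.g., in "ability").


Suffix: -ity
Example: ability (able + -ity, with a spelling change)
Meaning = quality of


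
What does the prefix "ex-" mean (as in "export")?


Prefix: ex-
Example: export = ex- + port
Meaning = out / former


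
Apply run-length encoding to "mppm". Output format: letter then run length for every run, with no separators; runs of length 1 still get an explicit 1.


String: "mppm"
Scanning for consecutive runs:
  'm' x 1
  'p' x 2
  'm' x 1
RLE = "m1p2m1"


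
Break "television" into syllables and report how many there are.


Word: "television"
Syllable breakdown: tel · e · vi · sion
Counting: 4 parts
= 4 syllables


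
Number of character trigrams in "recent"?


Word: "recent" (length 6)
Number of 3-grams = length - 3 + 1 = 6 - 3 + 1
= 4


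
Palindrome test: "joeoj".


Word: "joeoj"
Reversed: "joeoj"
Forward == Backward? joeoj == joeoj
Palindrome = Yes


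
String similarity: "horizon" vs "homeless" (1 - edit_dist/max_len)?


Word 1: "horizon" (length 7)
Word 2: "homeless" (length 8)
One optimal edit sequence:
  1. keep 'h'
  2. keep 'o'
  3. insert 'm'  (+1)
  4. substitute 'r' -> 'e'  (+1)
  5. substitute 'i' -> 'l'  (+1)
  6. substitute 'z' -> 'e'  (+1)
  7. substitute 'o' -> 's'  (+1)
  8. substitute 'n' -> 's'  (+1)
Edit distance = 6
Max length = max(7, 8) = 8
Similarity = 1 - 6/8
= 0.2500


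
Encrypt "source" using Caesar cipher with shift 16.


Word: "source"
Shift: 16
Each letter → (letter + shift) mod 26:
  's' (18) + 16 = 8 → 'i'
  'o' (14) + 16 = 4 → 'e'
  'u' (20) + 16 = 10 → 'k'
  'r' (17) + 16 = 7 → 'h'
  'c' (2) + 16 = 18 → 's'
  'e' (4) + 16 = 20 → 'u'
Result = "iekhsu"


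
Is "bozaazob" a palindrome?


Word: "bozaazob"
Reversed: "bozaazob"
Forward == Backward? bozaazob == bozaazob
Palindrome = Yes


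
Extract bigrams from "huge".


Word: "huge" (length 4)
Number of bigrams = 4 - 2 + 1 = 3
  Position 0: "hu"
  Position 1: "ug"
  Position 2: "ge"
Bigrams = "hu", "ug", "ge"


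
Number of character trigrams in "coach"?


Word: "coach" (length 5)
Number of 3-grams = length - 3 + 1 = 5 - 3 + 1
= 3


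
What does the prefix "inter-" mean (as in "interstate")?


Prefix: inter-
As in: interstate -> inter- + state
Meaning = between


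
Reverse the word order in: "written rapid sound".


Original: "written rapid sound"
Words (1..n): written | rapid | sound
Reversed (n..1): sound | rapid | written
Result = "sound rapid written"


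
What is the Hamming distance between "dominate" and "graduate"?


Comparing character by character (same length = 8):
  Pos 0: 'd' vs 'g' !=
  Pos 1: 'o' vs 'r' !=
  Pos 2: 'm' vs 'a' !=
  Pos 3: 'i' vs 'd' !=
  Pos 4: 'n' vs 'u' !=
  Pos 5: 'a' vs 'a' =
  Pos 6: 't' vs 't' =
  Pos 7: 'e' vs 'e' =
Hamming distance = 5


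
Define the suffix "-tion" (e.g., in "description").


Suffix: -tion
Example: description (describe + -tion, with a spelling change)
Meaning = act or process


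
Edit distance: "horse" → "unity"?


Word 1: "horse" (length 5)
Word 2: "unity" (length 5)
One optimal edit sequence (insert/delete/substitute each cost 1):
  1. substitute 'h' -> 'u'  (+1)
  2. substitute 'o' -> 'n'  (+1)
  3. substitute 'r' -> 'i'  (+1)
  4. substitute 's' -> 't'  (+1)
  5. substitute 'e' -> 'y'  (+1)
Total edit operations: 5
Edit distance = 5


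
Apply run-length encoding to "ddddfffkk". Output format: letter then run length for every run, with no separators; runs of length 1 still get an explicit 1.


String: "ddddfffkk"
Scanning for consecutive runs:
  'd' x 4
  'f' x 3
  'k' x 2
RLE = "d4f3k2"


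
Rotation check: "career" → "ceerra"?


Word: "career", Candidate: "ceerra"
Method: check if candidate is substring of word+word
"careercareer" contains "ceerra"? No
Is rotation = No


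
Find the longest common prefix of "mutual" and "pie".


Word 1: "mutual"
Word 2: "pie"
Comparing from start:
  Pos 0: 'm' != 'p' (stop)
LCP = "" (length 0)


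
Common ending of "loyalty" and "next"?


Word 1: "loyalty"
Word 2: "next"
Comparing from end:
  Pos -1: 'y' != 't' (stop)
LCS = "" (length 0)


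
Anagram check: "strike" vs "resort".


Word 1: "strike" → sorted: eikrst
Word 2: "resort" → sorted: eorrst
Same letters? eikrst != eorrst
Anagram = No


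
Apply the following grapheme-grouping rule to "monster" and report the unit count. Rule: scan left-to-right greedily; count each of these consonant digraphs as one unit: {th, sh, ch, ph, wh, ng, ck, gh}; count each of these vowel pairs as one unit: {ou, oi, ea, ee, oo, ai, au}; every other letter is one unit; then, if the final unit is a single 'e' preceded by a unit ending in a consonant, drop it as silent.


Word: "monster" (7 letters)
Left-to-right scan:
  1. 'm' (letter)
  2. 'o' (letter)
  3. 'n' (letter)
  4. 's' (letter)
  5. 't' (letter)
  6. 'e' (letter)
  7. 'r' (letter)
Units from scan: 7
Sound units = 7 units


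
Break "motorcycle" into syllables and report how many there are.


Word: "motorcycle"
Syllable breakdown: mo-tor-cy-cle
Counting: 4 parts
= 4 syllables


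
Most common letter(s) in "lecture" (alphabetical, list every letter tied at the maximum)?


Word: "lecture"
Letter counts:
  'c': 1
  'e': 2
  'l': 1
  'r': 1
  't': 1
  'u': 1
Maximum count = 2
Most frequent = 'e' (2 times each)


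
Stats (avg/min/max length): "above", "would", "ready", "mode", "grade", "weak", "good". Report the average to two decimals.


Lengths: "above"=5, "would"=5, "ready"=5, "mode"=4, "grade"=5, "weak"=4, "good"=4
Sum = 32, Count = 7
Average = 32/7 = 4.57
= avg=4.57, min=4, max=5


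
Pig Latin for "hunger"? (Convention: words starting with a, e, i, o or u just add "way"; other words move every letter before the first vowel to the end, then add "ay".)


Word: "hunger"
Starts with consonant(s) → move to end, add 'ay'
Consonant cluster: "h"
Pig Latin = "ungerhay"


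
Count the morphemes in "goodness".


Word: "goodness"
Morphemes: good + -ness
Each morpheme carries meaning
= 2 morphemes


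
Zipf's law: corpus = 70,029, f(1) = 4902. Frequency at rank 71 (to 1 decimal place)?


Zipf's law: f(r) = f(1) / r
f(1) = 4902
f(71) = 4902 / 71
= 69.0 occurrences


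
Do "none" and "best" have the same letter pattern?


Pattern of "none": [0, 1, 0, 2]
Pattern of "best": [0, 1, 2, 3]
Patterns do not match
Same pattern = No


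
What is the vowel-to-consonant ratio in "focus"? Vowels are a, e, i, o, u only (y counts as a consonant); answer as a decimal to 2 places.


Word: "focus"
Vowels (a,e,i,o,u): 2
Consonants: 3
Ratio = 2/3
= 0.67


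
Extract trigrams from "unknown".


Word: "unknown" (length 7)
Number of trigrams = 7 - 3 + 1 = 5
  Position 0: "unk"
  Position 1: "nkn"
  Position 2: "kno"
  Position 3: "now"
  Position 4: "own"
Trigrams = "unk", "nkn", "kno", "now", "own"


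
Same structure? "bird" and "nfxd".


Pattern of "bird": [0, 1, 2, 3]
Pattern of "nfxd": [0, 1, 2, 3]
Patterns match
Same pattern = Yes


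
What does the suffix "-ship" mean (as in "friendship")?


Suffix: -ship
Example: friendship = friend + -ship
Meaning = state / position


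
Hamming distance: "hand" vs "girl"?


Comparing character by character (same length = 4):
  Pos 0: 'h' vs 'g' !=
  Pos 1: 'a' vs 'i' !=
  Pos 2: 'n' vs 'r' !=
  Pos 3: 'd' vs 'l' !=
Hamming distance = 4


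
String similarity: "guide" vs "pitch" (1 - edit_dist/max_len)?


Word 1: "guide" (length 5)
Word 2: "pitch" (length 5)
One optimal edit sequence:
  1. substitute 'g' -> 'p'  (+1)
  2. substitute 'u' -> 'i'  (+1)
  3. substitute 'i' -> 't'  (+1)
  4. substitute 'd' -> 'c'  (+1)
  5. substitute 'e' -> 'h'  (+1)
Edit distance = 5
Max length = max(5, 5) = 5
Similarity = 1 - 5/5
= 0.0000


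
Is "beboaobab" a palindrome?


Word: "beboaobab"
Reversed: "baboaobeb"
Forward == Backward? beboaobab != baboaobeb
Palindrome = No


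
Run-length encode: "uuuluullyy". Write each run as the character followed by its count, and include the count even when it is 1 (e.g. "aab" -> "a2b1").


String: "uuuluullyy"
Scanning for consecutive runs:
  'u' x 3
  'l' x 1
  'u' x 2
  'l' x 2
  'y' x 2
RLE = "u3l1u2l2y2"


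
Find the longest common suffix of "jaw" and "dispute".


Word 1: "jaw"
Word 2: "dispute"
Comparing from end:
  Pos -1: 'w' != 'e' (stop)
LCS = "" (length 0)


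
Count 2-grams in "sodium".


Word: "sodium" (length 6)
Number of 2-grams = length - 2 + 1 = 6 - 2 + 1
= 5


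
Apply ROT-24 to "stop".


Word: "stop"
Shift: 24
Each letter → (letter + shift) mod 26:
  's' (18) + 24 = 16 → 'q'
  't' (19) + 24 = 17 → 'r'
  'o' (14) + 24 = 12 → 'm'
  'p' (15) + 24 = 13 → 'n'
Result = "qrmn"


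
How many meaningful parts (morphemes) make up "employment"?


Word: "employment"
Morphemes: employ / -ment
Each morpheme carries meaning
= 2 morphemes


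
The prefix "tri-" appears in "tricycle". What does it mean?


Prefix: tri-
Example: tricycle = tri- + cycle
Meaning = three


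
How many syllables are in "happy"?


Word: "happy"
Syllable breakdown: hap | py
Counting: 2 parts
= 2 syllables


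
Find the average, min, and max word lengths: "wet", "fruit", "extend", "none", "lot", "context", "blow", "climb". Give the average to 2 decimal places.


Lengths: "wet"=3, "fruit"=5, "extend"=6, "none"=4, "lot"=3, "context"=7, "blow"=4, "climb"=5
Sum = 37, Count = 8
Average = 37/8 = 4.63
= avg=4.63, min=3, max=7


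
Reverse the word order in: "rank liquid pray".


Original: "rank liquid pray"
Words (1..n): rank | liquid | pray
Reversed (n..1): pray | liquid | rank
Result = "pray liquid rank"


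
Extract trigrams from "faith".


Word: "faith" (length 5)
Number of trigrams = 5 - 3 + 1 = 3
  Position 0: "fai"
  Position 1: "ait"
  Position 2: "ith"
Trigrams = "fai", "ait", "ith"


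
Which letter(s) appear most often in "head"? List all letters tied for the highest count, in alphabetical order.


Word: "head"
Letter counts:
  'a': 1
  'd': 1
  'e': 1
  'h': 1
Maximum count = 1
Most frequent = 'a', 'd', 'e', 'h' (1 time each)


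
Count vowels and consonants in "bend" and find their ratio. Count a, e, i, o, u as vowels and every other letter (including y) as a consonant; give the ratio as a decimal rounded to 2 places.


Word: "bend"
Vowels (a,e,i,o,u): 1
Consonants: 3
Ratio = 1/3
= 0.33


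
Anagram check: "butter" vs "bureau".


Word 1: "butter" → sorted: berttu
Word 2: "bureau" → sorted: aberuu
Same letters? berttu != aberuu
Anagram = No


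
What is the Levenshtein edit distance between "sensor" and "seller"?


Word 1: "sensor" (length 6)
Word 2: "seller" (length 6)
One optimal edit sequence (insert/delete/substitute each cost 1):
  1. keep 's'
  2. keep 'e'
  3. substitute 'n' -> 'l'  (+1)
  4. substitute 's' -> 'l'  (+1)
  5. substitute 'o' -> 'e'  (+1)
  6. keep 'r'
Total edit operations: 3
Edit distance = 3


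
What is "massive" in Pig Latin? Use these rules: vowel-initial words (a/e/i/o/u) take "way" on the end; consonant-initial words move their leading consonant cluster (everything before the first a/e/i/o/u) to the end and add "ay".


Word: "massive"
Starts with consonant(s) → move to end, add 'ay'
Consonant cluster: "m"
Pig Latin = "assivemay"


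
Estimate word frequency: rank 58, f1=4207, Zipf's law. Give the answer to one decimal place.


Zipf's law: f(r) = f(1) / r
f(1) = 4207
f(58) = 4207 / 58
= 72.5 occurrences


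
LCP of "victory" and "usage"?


Word 1: "victory"
Word 2: "usage"
Comparing from start:
  Pos 0: 'v' != 'u' (stop)
LCP = "" (length 0)


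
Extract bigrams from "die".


Word: "die" (length 3)
Number of bigrams = 3 - 2 + 1 = 2
  Position 0: "di"
  Position 1: "ie"
Bigrams = "di", "ie"


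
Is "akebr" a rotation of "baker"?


Word: "baker", Candidate: "akebr"
Method: check if candidate is substring of word+word
"bakerbaker" contains "akebr"? No
Is rotation = No


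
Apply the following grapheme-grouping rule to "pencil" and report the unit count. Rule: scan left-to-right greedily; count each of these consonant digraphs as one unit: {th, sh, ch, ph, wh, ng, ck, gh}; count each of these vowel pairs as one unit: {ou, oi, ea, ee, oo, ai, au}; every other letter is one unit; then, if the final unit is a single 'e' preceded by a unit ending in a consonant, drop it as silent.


Word: "pencil" (6 letters)
Left-to-right scan:
  1. 'p' (letter)
  2. 'e' (letter)
  3. 'n' (letter)
  4. 'c' (letter)
  5. 'i' (letter)
  6. 'l' (letter)
Units from scan: 6
Sound units = 6 units


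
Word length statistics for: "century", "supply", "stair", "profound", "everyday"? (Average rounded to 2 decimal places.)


Lengths: "century"=7, "supply"=6, "stair"=5, "profound"=8, "everyday"=8
Sum = 34, Count = 5
Average = 34/5 = 6.80
= avg=6.80, min=5, max=8


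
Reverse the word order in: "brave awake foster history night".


Original: "brave awake foster history night"
Words (1..n): brave | awake | foster | history | night
Reversed (n..1): night | history | foster | awake | brave
Result = "night history foster awake brave"


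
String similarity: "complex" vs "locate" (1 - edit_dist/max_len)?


Word 1: "complex" (length 7)
Word 2: "locate" (length 6)
One optimal edit sequence:
  1. substitute 'c' -> 'l'  (+1)
  2. keep 'o'
  3. substitute 'm' -> 'c'  (+1)
  4. substitute 'p' -> 'a'  (+1)
  5. substitute 'l' -> 't'  (+1)
  6. keep 'e'
  7. delete 'x'  (+1)
Edit distance = 5
Max length = max(7, 6) = 7
Similarity = 1 - 5/7
= 0.2857


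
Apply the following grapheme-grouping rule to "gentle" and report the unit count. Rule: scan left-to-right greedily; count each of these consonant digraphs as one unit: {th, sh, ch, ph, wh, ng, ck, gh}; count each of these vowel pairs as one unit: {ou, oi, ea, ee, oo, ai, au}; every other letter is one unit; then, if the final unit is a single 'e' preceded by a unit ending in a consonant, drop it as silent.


Word: "gentle" (6 letters)
Left-to-right scan:
  (1) 'g' (letter)
  (2) 'e' (letter)
  (3) 'n' (letter)
  (4) 't' (letter)
  (5) 'l' (letter)
  (6) 'e' (letter)
Units from scan: 6
Final unit is 'e' after a consonant -> drop as silent (-1)
Sound units = 5 units


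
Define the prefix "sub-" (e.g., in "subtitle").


Prefix: sub-
As in: subtitle -> sub- + title
Meaning = under / below


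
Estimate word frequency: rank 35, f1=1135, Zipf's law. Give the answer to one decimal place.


Zipf's law: f(r) = f(1) / r
f(1) = 1135
f(35) = 1135 / 35
= 32.4 occurrences


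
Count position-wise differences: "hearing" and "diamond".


Comparing character by character (same length = 7):
  Pos 0: 'h' vs 'd' !=
  Pos 1: 'e' vs 'i' !=
  Pos 2: 'a' vs 'a' =
  Pos 3: 'r' vs 'm' !=
  Pos 4: 'i' vs 'o' !=
  Pos 5: 'n' vs 'n' =
  Pos 6: 'g' vs 'd' !=
Hamming distance = 5


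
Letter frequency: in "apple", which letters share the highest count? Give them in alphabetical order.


Word: "apple"
Letter counts:
  'a': 1
  'e': 1
  'l': 1
  'p': 2
Maximum count = 2
Most frequent = 'p' (2 times each)


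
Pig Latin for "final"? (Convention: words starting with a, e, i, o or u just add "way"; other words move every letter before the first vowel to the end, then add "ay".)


Word: "final"
Starts with consonant(s) → move to end, add 'ay'
Consonant cluster: "f"
Pig Latin = "inalfay"


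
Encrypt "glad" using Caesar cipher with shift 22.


Word: "glad"
Shift: 22
Each letter → (letter + shift) mod 26:
  'g' (6) + 22 = 2 → 'c'
  'l' (11) + 22 = 7 → 'h'
  'a' (0) + 22 = 22 → 'w'
  'd' (3) + 22 = 25 → 'z'
Result = "chwz"


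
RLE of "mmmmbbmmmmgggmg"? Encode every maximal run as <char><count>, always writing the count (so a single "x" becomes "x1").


String: "mmmmbbmmmmgggmg"
Scanning for consecutive runs:
  'm' x 4
  'b' x 2
  'm' x 4
  'g' x 3
  'm' x 1
  'g' x 1
RLE = "m4b2m4g3m1g1"


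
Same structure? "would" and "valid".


Pattern of "would": [0, 1, 2, 3, 4]
Pattern of "valid": [0, 1, 2, 3, 4]
Patterns match
Same pattern = Yes


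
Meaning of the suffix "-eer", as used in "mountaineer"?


Suffix: -eer
Example: mountaineer (mountain + -eer)
Meaning = one who is concerned with


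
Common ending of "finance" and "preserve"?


Word 1: "finance"
Word 2: "preserve"
Comparing from end:
  Pos -1: 'e' == 'e'
  Pos -2: 'c' != 'v' (stop)
LCS = "e" (length 1)


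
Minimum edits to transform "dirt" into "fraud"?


Word 1: "dirt" (length 4)
Word 2: "fraud" (length 5)
One optimal edit sequence (insert/delete/substitute each cost 1):
  1. insert 'f'  (+1)
  2. substitute 'd' -> 'r'  (+1)
  3. substitute 'i' -> 'a'  (+1)
  4. substitute 'r' -> 'u'  (+1)
  5. substitute 't' -> 'd'  (+1)
Total edit operations: 5
Edit distance = 5


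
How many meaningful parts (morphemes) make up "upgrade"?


Word: "upgrade"
Morphemes: up- | grade
Each morpheme carries meaning
= 2 morphemes
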